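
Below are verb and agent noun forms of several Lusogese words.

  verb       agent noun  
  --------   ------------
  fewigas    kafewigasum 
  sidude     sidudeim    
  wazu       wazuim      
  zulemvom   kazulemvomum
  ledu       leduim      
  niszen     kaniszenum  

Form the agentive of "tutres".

niszen and sidude both have last vowel 'e' yet inflect differently (kaniszenum, sidudeim), so the last vowel is not what conditions the rule; whether the stem ends in a vowel or a consonant is.
"tutres" ends in a consonant. The stems ending in a consonant (niszen → kaniszenum, zulemvom → kazulemvomum, fewigas → kafewigasum) add ka- … -um around the stem.
So tutres → katutresum.

katutresum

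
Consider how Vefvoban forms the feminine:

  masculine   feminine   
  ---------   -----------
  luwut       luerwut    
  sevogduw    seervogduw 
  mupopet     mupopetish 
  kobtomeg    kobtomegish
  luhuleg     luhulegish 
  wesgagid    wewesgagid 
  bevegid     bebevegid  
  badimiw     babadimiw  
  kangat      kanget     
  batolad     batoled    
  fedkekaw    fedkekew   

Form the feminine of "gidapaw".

gidapew

luwut and mupopet both end in -t yet inflect differently (luerwut, mupopetish), so the final letter is not what conditions the rule; the last vowel is.
"gidapaw" has last vowel 'a'. The stems whose last vowel is 'a' (kangat → kanget, batolad → batoled, fedkekaw → fedkekew) change the last vowel to 'e'.
The other patterns: stems whose last vowel is 'u' insert -er- after the first vowel; stems whose last vowel is 'e' add -ish; stems whose last vowel is 'i' repeat the first consonant+vowel as a prefix.
So gidapaw → gidapew.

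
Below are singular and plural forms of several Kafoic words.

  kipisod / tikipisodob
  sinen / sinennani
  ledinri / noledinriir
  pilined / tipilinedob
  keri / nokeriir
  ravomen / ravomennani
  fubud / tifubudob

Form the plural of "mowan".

"mowan" ends in -n. The stems ending in -n (ravomen → ravomennani, sinen → sinennani) double the final consonant and add -ani.
The other patterns: stems ending in -d add ti- … -ob around the stem; stems ending in -i add no- … -ir around the stem.
So mowan → mowannani.

mowannani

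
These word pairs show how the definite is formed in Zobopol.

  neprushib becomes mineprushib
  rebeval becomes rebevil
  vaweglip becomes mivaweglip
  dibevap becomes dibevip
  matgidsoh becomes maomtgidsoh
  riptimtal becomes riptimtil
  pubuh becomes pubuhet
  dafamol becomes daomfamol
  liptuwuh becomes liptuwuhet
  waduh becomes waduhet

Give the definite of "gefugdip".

migefugdip

dibevap and vaweglip both end in -p yet inflect differently (dibevip, mivaweglip), so the final letter is not what conditions the rule; the last vowel is.
"gefugdip" has last vowel 'i'. The stems whose last vowel is 'i' (neprushib → mineprushib, vaweglip → mivaweglip) add the prefix mi-.
The other patterns: stems whose last vowel is 'a' change the last vowel to 'i'; stems whose last vowel is 'u' add -et; stems whose last vowel is 'o' insert -om- after the first vowel.
So gefugdip → migefugdip.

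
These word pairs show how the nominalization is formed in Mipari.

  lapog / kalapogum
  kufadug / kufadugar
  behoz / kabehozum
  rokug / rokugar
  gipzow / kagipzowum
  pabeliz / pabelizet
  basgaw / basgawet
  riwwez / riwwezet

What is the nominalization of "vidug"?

rokug and lapog both end in -g yet inflect differently (rokugar, kalapogum), so the final letter is not what conditions the rule; the last vowel is.
"vidug" has last vowel 'u'. The stems whose last vowel is 'u' (rokug → rokugar, kufadug → kufadugar) add -ar.
So vidug → vidugar.

vidugar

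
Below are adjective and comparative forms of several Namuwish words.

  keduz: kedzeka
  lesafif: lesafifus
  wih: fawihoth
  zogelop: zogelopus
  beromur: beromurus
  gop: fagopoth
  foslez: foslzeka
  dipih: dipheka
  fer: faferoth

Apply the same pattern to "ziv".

fazivoth

wih and dipih both end in -h yet inflect differently (fawihoth, dipheka), so the final letter is not what conditions the rule; the number of vowels is.
"ziv" has 1 vowel. The stems with 1 vowel (wih → fawihoth, fer → faferoth, gop → fagopoth) add fa- … -oth around the stem.
So ziv → fazivoth.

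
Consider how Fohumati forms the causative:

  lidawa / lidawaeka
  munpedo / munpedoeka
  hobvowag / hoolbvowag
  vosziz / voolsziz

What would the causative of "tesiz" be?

teolsiz

"tesiz" ends in a consonant. The stems ending in a consonant (vosziz → voolsziz, hobvowag → hoolbvowag) insert -ol- after the first vowel.
The other pattern: stems ending in a vowel add -eka.
So tesiz → teolsiz.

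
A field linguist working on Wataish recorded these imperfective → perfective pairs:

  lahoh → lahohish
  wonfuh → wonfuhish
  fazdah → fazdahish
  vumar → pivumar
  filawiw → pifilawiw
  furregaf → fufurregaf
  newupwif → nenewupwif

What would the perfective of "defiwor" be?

pidefiwor

"defiwor" ends in -r. The one such stem in the data (vumar → pivumar) adds the prefix pi-, so the same rule applies.
The other patterns: stems ending in -h add -ish; stems ending in -f repeat the first consonant+vowel as a prefix.
So defiwor → pidefiwor.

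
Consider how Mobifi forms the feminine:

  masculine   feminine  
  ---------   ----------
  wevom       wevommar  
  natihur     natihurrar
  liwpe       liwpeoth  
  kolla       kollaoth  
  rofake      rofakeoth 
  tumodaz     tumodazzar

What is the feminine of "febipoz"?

febipozzar

kolla and tumodaz both have last vowel 'a' yet inflect differently (kollaoth, tumodazzar), so the last vowel is not what conditions the rule; whether the stem ends in a vowel or a consonant is.
"febipoz" ends in a consonant. The stems ending in a consonant (tumodaz → tumodazzar, wevom → wevommar, natihur → natihurrar) double the final consonant and add -ar.
The other pattern: stems ending in a vowel add -oth.
So febipoz → febipozzar.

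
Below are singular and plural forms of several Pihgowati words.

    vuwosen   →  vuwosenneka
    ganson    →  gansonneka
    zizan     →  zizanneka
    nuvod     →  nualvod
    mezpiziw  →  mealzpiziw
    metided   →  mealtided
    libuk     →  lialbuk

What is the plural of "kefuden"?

ganson and nuvod both have last vowel 'o' yet inflect differently (gansonneka, nualvod), so the last vowel is not what conditions the rule; the final letter is.
"kefuden" ends in -n. The stems ending in -n (vuwosen → vuwosenneka, ganson → gansonneka, zizan → zizanneka) double the final consonant and add -eka.
So kefuden → kefudenneka.

kefudenneka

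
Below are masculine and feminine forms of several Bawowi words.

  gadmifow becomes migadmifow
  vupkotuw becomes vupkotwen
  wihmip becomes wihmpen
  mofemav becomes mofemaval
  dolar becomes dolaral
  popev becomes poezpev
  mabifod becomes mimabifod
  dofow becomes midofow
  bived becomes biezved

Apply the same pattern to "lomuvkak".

vupkotuw and gadmifow both end in -w yet inflect differently (vupkotwen, migadmifow), so the final letter is not what conditions the rule; the last vowel is.
"lomuvkak" has last vowel 'a'. The stems whose last vowel is 'a' (dolar → dolaral, mofemav → mofemaval) add -al.
So lomuvkak → lomuvkakal.

lomuvkakal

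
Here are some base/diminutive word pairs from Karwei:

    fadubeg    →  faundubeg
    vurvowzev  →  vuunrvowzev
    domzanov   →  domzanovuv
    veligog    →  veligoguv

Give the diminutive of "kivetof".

"kivetof" has last vowel 'o'. The stems whose last vowel is 'o' (domzanov → domzanovuv, veligog → veligoguv) add -uv.
The other pattern: stems whose last vowel is 'e' insert -un- after the first vowel.
So kivetof → kivetofuv.

kivetofuv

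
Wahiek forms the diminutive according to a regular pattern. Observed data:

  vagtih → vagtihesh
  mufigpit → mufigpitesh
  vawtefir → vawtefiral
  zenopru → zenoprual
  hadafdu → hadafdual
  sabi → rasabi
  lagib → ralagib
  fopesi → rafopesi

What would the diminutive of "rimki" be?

rarimki

vagtih and vawtefir both have last vowel 'i' yet inflect differently (vagtihesh, vawtefiral), so the last vowel is not what conditions the rule; the final letter is.
"rimki" ends in -i. The stems ending in -i (sabi → rasabi, fopesi → rafopesi) add the prefix ra-.
So rimki → rarimki.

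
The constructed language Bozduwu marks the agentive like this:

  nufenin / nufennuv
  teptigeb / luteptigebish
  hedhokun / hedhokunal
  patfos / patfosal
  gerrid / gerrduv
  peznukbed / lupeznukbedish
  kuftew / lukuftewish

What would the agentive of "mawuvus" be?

peznukbed and gerrid both end in -d yet inflect differently (lupeznukbedish, gerrduv), so the final letter is not what conditions the rule; the last vowel is.
"mawuvus" has last vowel 'u'. The one such stem in the data (hedhokun → hedhokunal) adds -al, so the same rule applies.
The other patterns: stems whose last vowel is 'e' add lu- … -ish around the stem; stems whose last vowel is 'i' delete the last vowel and add -uv.
So mawuvus → mawuvusal.

mawuvusal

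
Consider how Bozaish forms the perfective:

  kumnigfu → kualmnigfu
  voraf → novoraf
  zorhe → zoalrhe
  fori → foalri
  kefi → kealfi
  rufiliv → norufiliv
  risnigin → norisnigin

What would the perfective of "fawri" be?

"fawri" ends in a vowel. The stems ending in a vowel (kefi → kealfi, zorhe → zoalrhe, kumnigfu → kualmnigfu) insert -al- after the first vowel.
So fawri → faalwri.

faalwri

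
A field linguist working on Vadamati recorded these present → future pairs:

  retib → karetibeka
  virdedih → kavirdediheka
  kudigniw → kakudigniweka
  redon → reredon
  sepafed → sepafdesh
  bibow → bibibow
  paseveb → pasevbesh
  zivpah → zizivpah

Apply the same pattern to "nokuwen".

retib and paseveb both end in -b yet inflect differently (karetibeka, pasevbesh), so the final letter is not what conditions the rule; the last vowel is.
"nokuwen" has last vowel 'e'. The stems whose last vowel is 'e' (paseveb → pasevbesh, sepafed → sepafdesh) delete the last vowel and add -esh.
The other patterns: stems whose last vowel is 'i' add ka- … -eka around the stem; stems whose last vowel is 'a' or 'o' repeat the first consonant+vowel as a prefix.
So nokuwen → nokuwnesh.

nokuwnesh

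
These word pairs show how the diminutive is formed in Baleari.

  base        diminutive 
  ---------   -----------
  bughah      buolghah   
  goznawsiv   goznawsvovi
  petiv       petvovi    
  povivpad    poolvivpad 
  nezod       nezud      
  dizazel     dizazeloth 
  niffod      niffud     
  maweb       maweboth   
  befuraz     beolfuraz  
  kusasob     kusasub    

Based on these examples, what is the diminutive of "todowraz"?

kusasob and maweb both end in -b yet inflect differently (kusasub, maweboth), so the final letter is not what conditions the rule; the last vowel is.
"todowraz" has last vowel 'a'. The stems whose last vowel is 'a' (befuraz → beolfuraz, bughah → buolghah, povivpad → poolvivpad) insert -ol- after the first vowel.
The other patterns: stems whose last vowel is 'i' delete the last vowel and add -ovi; stems whose last vowel is 'o' change the last vowel to 'u'; stems whose last vowel is 'e' add -oth.
So todowraz → tooldowraz.

tooldowraz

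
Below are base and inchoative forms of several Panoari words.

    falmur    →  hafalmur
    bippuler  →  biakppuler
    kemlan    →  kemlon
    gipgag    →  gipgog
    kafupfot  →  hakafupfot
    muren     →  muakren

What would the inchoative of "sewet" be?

seakwet

"sewet" has last vowel 'e'. The stems whose last vowel is 'e' (muren → muakren, bippuler → biakppuler) insert -ak- after the first vowel.
So sewet → seakwet.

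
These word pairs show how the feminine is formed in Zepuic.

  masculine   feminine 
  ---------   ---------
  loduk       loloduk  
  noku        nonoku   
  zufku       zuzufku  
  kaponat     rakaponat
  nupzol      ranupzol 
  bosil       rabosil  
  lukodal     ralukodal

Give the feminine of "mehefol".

ramehefol

noku and nupzol both begin with n- yet inflect differently (nonoku, ranupzol), so the first letter is not what conditions the rule; the final letter is.
"mehefol" ends in -l. The stems ending in -l (nupzol → ranupzol, bosil → rabosil, lukodal → ralukodal) add the prefix ra-.
So mehefol → ramehefol.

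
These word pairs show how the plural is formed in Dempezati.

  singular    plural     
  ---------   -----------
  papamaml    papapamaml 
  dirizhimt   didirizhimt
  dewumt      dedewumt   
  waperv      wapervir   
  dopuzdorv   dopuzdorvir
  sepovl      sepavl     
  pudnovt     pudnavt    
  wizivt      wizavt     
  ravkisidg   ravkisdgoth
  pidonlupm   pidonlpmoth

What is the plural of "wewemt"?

wewewemt

"wewemt" has second-to-last letter 'm'. The stems whose second-to-last letter is 'm' (papamaml → papapamaml, dirizhimt → didirizhimt, dewumt → dedewumt) repeat the first consonant+vowel as a prefix.
The other patterns: stems whose second-to-last letter is 'r' add -ir; stems whose second-to-last letter is 'v' change the last vowel to 'a'; stems whose second-to-last letter is 'd' or 'p' delete the last vowel and add -oth.
So wewemt → wewewemt.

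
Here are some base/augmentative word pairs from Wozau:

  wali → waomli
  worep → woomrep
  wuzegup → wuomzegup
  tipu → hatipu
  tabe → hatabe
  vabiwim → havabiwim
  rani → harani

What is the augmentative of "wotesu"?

"wotesu" begins with w-. The stems beginning with w- (wali → waomli, worep → woomrep, wuzegup → wuomzegup) insert -om- after the first vowel.
The other pattern: stems beginning with r-, t- or v- add the prefix ha-.
So wotesu → woomtesu.

woomtesu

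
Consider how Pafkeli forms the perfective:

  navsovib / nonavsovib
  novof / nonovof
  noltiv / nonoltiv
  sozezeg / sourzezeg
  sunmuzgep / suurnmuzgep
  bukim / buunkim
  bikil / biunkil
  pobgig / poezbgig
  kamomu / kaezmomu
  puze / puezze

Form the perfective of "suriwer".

suurriwer

sozezeg and pobgig both end in -g yet inflect differently (sourzezeg, poezbgig), so the final letter is not what conditions the rule; the first letter is.
"suriwer" begins with s-. The stems beginning with s- (sozezeg → sourzezeg, sunmuzgep → suurnmuzgep) insert -ur- after the first vowel.
So suriwer → suurriwer.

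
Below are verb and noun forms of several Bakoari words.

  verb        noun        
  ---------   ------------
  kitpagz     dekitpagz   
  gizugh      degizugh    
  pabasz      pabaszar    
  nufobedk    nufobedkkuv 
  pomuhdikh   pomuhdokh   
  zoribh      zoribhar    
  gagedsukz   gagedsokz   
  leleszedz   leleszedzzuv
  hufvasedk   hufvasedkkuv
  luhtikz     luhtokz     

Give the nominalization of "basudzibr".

basudzibrar

leleszedz and gagedsukz both end in -z yet inflect differently (leleszedzzuv, gagedsokz), so the final letter is not what conditions the rule; the second-to-last letter is.
"basudzibr" has second-to-last letter 'b'. The one such stem in the data (zoribh → zoribhar) adds -ar, so the same rule applies.
So basudzibr → basudzibrar.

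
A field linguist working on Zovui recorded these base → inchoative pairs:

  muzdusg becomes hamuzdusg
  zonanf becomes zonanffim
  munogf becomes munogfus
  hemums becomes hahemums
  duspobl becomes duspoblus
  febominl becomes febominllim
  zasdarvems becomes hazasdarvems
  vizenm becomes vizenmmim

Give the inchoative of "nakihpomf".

hanakihpomf

zonanf and munogf both end in -f yet inflect differently (zonanffim, munogfus), so the final letter is not what conditions the rule; the second-to-last letter is.
"nakihpomf" has second-to-last letter 'm'. The stems whose second-to-last letter is 'm' (zasdarvems → hazasdarvems, hemums → hahemums) add the prefix ha-.
The other patterns: stems whose second-to-last letter is 'n' double the final consonant and add -im; stems whose second-to-last letter is 'b' or 'g' add -us.
So nakihpomf → hanakihpomf.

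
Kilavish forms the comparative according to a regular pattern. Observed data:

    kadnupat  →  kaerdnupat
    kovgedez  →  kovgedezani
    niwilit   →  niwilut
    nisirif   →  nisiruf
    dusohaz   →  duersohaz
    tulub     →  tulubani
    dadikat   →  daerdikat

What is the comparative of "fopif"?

fopuf

niwilit and dadikat both end in -t yet inflect differently (niwilut, daerdikat), so the final letter is not what conditions the rule; the last vowel is.
"fopif" has last vowel 'i'. The stems whose last vowel is 'i' (nisirif → nisiruf, niwilit → niwilut) change the last vowel to 'u'.
The other patterns: stems whose last vowel is 'a' insert -er- after the first vowel; stems whose last vowel is 'e' or 'u' add -ani.
So fopif → fopuf.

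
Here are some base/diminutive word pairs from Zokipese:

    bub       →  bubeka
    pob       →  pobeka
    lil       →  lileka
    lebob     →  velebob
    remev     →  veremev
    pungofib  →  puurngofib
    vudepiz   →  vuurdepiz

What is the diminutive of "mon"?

"mon" has 1 vowel. The stems with 1 vowel (bub → bubeka, pob → pobeka, lil → lileka) add -eka.
The other patterns: stems with 2 vowels add the prefix ve-; stems with 3 vowels insert -ur- after the first vowel.
So mon → moneka.

moneka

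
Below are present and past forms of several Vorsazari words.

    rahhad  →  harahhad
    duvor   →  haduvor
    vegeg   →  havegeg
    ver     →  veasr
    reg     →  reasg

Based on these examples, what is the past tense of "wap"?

waasp

"wap" has 1 vowel. The stems with 1 vowel (ver → veasr, reg → reasg) insert -as- after the first vowel.
So wap → waasp.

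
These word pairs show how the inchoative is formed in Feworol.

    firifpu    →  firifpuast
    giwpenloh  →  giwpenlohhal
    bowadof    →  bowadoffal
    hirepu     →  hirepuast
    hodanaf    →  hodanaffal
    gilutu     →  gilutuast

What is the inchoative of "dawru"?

dawruast

hirepu and hodanaf both begin with h- yet inflect differently (hirepuast, hodanaffal), so the first letter is not what conditions the rule; the final letter is.
"dawru" ends in -u. The stems ending in -u (gilutu → gilutuast, firifpu → firifpuast, hirepu → hirepuast) add -ast.
So dawru → dawruast.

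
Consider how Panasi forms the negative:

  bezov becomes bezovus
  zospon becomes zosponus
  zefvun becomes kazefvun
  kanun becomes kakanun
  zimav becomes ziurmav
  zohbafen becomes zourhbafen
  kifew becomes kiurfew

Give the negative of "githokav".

giurthokav

zospon and zefvun both end in -n yet inflect differently (zosponus, kazefvun), so the final letter is not what conditions the rule; the last vowel is.
"githokav" has last vowel 'a'. The one such stem in the data (zimav → ziurmav) inserts -ur- after the first vowel (as do zohbafen, kifew), so the same rule applies.
The other patterns: stems whose last vowel is 'o' add -us; stems whose last vowel is 'u' add the prefix ka-.
So githokav → giurthokav.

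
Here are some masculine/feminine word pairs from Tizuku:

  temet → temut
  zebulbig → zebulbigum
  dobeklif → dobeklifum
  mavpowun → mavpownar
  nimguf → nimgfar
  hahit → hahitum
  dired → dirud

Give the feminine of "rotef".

rotuf

"rotef" has last vowel 'e'. The stems whose last vowel is 'e' (temet → temut, dired → dirud) change the last vowel to 'u'.
The other patterns: stems whose last vowel is 'i' add -um; stems whose last vowel is 'u' delete the last vowel and add -ar.
So rotef → rotuf.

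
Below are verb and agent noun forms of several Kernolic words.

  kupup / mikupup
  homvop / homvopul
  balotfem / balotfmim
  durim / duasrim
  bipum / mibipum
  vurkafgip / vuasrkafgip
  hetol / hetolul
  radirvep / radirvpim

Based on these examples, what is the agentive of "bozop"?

bozopul

"bozop" has last vowel 'o'. The stems whose last vowel is 'o' (homvop → homvopul, hetol → hetolul) add -ul.
The other patterns: stems whose last vowel is 'i' insert -as- after the first vowel; stems whose last vowel is 'u' add the prefix mi-; stems whose last vowel is 'e' delete the last vowel and add -im.
So bozop → bozopul.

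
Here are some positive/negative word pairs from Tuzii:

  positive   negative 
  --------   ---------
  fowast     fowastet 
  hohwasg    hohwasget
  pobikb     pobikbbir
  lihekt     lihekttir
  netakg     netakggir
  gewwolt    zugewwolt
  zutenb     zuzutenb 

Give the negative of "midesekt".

midesekttir

fowast and lihekt both end in -t yet inflect differently (fowastet, lihekttir), so the final letter is not what conditions the rule; the second-to-last letter is.
"midesekt" has second-to-last letter 'k'. The stems whose second-to-last letter is 'k' (pobikb → pobikbbir, lihekt → lihekttir, netakg → netakggir) double the final consonant and add -ir.
So midesekt → midesekttir.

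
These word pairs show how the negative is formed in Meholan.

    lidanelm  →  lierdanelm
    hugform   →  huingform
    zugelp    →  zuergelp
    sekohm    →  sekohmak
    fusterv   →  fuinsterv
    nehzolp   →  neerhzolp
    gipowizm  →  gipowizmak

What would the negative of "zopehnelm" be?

zoerpehnelm

"zopehnelm" has second-to-last letter 'l'. The stems whose second-to-last letter is 'l' (lidanelm → lierdanelm, zugelp → zuergelp, nehzolp → neerhzolp) insert -er- after the first vowel.
The other patterns: stems whose second-to-last letter is 'r' insert -in- after the first vowel; stems whose second-to-last letter is 'h' or 'z' add -ak.
So zopehnelm → zoerpehnelm.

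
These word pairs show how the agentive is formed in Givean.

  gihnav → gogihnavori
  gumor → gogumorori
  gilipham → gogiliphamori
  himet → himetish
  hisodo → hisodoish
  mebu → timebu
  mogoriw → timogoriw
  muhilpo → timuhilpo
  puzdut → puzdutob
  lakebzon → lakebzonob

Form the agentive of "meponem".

"meponem" begins with m-. The stems beginning with m- (mebu → timebu, mogoriw → timogoriw, muhilpo → timuhilpo) add the prefix ti-.
The other patterns: stems beginning with g- add go- … -ori around the stem; stems beginning with h- add -ish; stems beginning with l- or p- add -ob.
So meponem → timeponem.

timeponem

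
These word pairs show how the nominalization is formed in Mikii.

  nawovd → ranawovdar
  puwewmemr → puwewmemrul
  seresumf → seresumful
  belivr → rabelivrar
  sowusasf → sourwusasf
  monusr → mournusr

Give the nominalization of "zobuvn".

monusr and belivr both end in -r yet inflect differently (mournusr, rabelivrar), so the final letter is not what conditions the rule; the second-to-last letter is.
"zobuvn" has second-to-last letter 'v'. The stems whose second-to-last letter is 'v' (belivr → rabelivrar, nawovd → ranawovdar) add ra- … -ar around the stem.
So zobuvn → razobuvnar.

razobuvnar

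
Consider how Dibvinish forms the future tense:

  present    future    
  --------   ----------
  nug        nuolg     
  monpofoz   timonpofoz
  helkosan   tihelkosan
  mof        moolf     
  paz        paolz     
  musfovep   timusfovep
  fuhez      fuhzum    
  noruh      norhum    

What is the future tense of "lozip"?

lozpum

paz and fuhez both end in -z yet inflect differently (paolz, fuhzum), so the final letter is not what conditions the rule; the number of vowels is.
"lozip" has 2 vowels. The stems with 2 vowels (fuhez → fuhzum, noruh → norhum) delete the last vowel and add -um.
The other patterns: stems with 1 vowel insert -ol- after the first vowel; stems with 3 vowels add the prefix ti-.
So lozip → lozpum.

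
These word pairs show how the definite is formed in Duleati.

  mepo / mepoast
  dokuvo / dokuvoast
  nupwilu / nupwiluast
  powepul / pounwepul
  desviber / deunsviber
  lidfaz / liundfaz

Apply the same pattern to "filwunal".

"filwunal" ends in a consonant. The stems ending in a consonant (powepul → pounwepul, desviber → deunsviber, lidfaz → liundfaz) insert -un- after the first vowel.
So filwunal → fiunlwunal.

fiunlwunal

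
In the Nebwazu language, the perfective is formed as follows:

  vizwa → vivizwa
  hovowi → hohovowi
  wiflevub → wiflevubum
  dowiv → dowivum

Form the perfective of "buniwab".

hovowi and dowiv both have last vowel 'i' yet inflect differently (hohovowi, dowivum), so the last vowel is not what conditions the rule; whether the stem ends in a vowel or a consonant is.
"buniwab" ends in a consonant. The stems ending in a consonant (wiflevub → wiflevubum, dowiv → dowivum) add -um.
So buniwab → buniwabum.

buniwabum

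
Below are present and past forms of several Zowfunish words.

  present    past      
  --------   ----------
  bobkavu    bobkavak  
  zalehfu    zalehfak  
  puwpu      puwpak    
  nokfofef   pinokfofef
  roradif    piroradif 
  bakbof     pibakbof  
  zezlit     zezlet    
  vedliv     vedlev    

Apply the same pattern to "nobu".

nobak

roradif and zezlit both have last vowel 'i' yet inflect differently (piroradif, zezlet), so the last vowel is not what conditions the rule; the final letter is.
"nobu" ends in -u. The stems ending in -u (bobkavu → bobkavak, zalehfu → zalehfak, puwpu → puwpak) drop the final letter and add -ak.
So nobu → nobak.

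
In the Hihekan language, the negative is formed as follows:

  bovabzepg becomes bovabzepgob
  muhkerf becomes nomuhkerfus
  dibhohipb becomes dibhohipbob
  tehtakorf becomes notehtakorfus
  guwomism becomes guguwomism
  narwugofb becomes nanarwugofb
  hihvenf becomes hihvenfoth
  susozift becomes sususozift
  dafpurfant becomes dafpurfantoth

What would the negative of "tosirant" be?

hihvenf and muhkerf both end in -f yet inflect differently (hihvenfoth, nomuhkerfus), so the final letter is not what conditions the rule; the second-to-last letter is.
"tosirant" has second-to-last letter 'n'. The stems whose second-to-last letter is 'n' (hihvenf → hihvenfoth, dafpurfant → dafpurfantoth) add -oth.
The other patterns: stems whose second-to-last letter is 'p' add -ob; stems whose second-to-last letter is 'r' add no- … -us around the stem; stems whose second-to-last letter is 'f' or 's' repeat the first consonant+vowel as a prefix.
So tosirant → tosirantoth.

tosirantoth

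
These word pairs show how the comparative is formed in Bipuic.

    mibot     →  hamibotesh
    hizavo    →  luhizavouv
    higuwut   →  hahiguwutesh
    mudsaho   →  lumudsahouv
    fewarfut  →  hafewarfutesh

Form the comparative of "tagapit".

hatagapitesh

mibot and hizavo both have last vowel 'o' yet inflect differently (hamibotesh, luhizavouv), so the last vowel is not what conditions the rule; whether the stem ends in a vowel or a consonant is.
"tagapit" ends in a consonant. The stems ending in a consonant (higuwut → hahiguwutesh, mibot → hamibotesh, fewarfut → hafewarfutesh) add ha- … -esh around the stem.
The other pattern: stems ending in a vowel add lu- … -uv around the stem.
So tagapit → hatagapitesh.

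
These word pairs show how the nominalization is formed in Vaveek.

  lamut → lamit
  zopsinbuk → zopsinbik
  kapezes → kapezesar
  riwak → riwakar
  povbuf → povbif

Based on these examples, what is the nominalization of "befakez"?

zopsinbuk and riwak both end in -k yet inflect differently (zopsinbik, riwakar), so the final letter is not what conditions the rule; the last vowel is.
"befakez" has last vowel 'e'. The one such stem in the data (kapezes → kapezesar) adds -ar, so the same rule applies.
The other pattern: stems whose last vowel is 'u' change the last vowel to 'i'.
So befakez → befakezar.

befakezar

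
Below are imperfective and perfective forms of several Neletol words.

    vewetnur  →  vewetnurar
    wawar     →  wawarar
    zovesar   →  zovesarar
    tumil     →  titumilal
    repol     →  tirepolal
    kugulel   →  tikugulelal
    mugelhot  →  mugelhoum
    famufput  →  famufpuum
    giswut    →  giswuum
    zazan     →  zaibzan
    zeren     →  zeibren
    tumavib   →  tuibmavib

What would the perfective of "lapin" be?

repol and mugelhot both have last vowel 'o' yet inflect differently (tirepolal, mugelhoum), so the last vowel is not what conditions the rule; the final letter is.
"lapin" ends in -n. The stems ending in -n (zazan → zaibzan, zeren → zeibren) insert -ib- after the first vowel.
The other patterns: stems ending in -r add -ar; stems ending in -l add ti- … -al around the stem; stems ending in -t drop the final letter and add -um.
So lapin → laibpin.

laibpin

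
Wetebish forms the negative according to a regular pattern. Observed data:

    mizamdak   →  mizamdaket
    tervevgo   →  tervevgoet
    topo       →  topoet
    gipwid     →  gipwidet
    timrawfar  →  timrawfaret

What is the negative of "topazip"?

Every pair shown (mizamdak → mizamdaket, tervevgo → tervevgoet, topo → topoet, …) follows the same rule: add -et.
So topazip → topazipet.

topazipet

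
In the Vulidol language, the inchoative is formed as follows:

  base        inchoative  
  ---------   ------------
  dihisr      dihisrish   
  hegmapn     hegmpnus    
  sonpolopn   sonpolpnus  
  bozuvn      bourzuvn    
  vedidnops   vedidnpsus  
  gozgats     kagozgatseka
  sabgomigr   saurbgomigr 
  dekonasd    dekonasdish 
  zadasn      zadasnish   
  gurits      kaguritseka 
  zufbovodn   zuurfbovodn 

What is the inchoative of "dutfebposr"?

dutfebposrish

"dutfebposr" has second-to-last letter 's'. The stems whose second-to-last letter is 's' (dekonasd → dekonasdish, zadasn → zadasnish, dihisr → dihisrish) add -ish.
So dutfebposr → dutfebposrish.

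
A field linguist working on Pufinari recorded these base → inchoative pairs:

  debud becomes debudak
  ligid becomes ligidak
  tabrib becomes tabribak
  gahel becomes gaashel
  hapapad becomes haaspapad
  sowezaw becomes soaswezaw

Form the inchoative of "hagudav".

hapapad and debud both end in -d yet inflect differently (haaspapad, debudak), so the final letter is not what conditions the rule; the last vowel is.
"hagudav" has last vowel 'a'. The stems whose last vowel is 'a' (hapapad → haaspapad, sowezaw → soaswezaw) insert -as- after the first vowel.
The other pattern: stems whose last vowel is 'i' or 'u' add -ak.
So hagudav → haasgudav.

haasgudav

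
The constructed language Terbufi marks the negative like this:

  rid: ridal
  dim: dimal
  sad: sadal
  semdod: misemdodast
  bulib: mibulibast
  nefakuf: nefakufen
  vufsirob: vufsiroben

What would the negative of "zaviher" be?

"zaviher" has 3 vowels. The stems with 3 vowels (nefakuf → nefakufen, vufsirob → vufsiroben) add -en.
The other patterns: stems with 1 vowel add -al; stems with 2 vowels add mi- … -ast around the stem.
So zaviher → zaviheren.

zaviheren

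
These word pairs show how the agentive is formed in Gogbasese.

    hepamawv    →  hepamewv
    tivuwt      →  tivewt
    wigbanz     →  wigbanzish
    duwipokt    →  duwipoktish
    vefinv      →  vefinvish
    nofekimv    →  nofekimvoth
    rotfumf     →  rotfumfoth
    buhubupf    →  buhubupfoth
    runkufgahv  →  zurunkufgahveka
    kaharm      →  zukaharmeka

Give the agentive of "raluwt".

tivuwt and duwipokt both end in -t yet inflect differently (tivewt, duwipoktish), so the final letter is not what conditions the rule; the second-to-last letter is.
"raluwt" has second-to-last letter 'w'. The stems whose second-to-last letter is 'w' (hepamawv → hepamewv, tivuwt → tivewt) change the last vowel to 'e'.
The other patterns: stems whose second-to-last letter is 'k' or 'n' add -ish; stems whose second-to-last letter is 'm' or 'p' add -oth; stems whose second-to-last letter is 'h' or 'r' add zu- … -eka around the stem.
So raluwt → ralewt.

ralewt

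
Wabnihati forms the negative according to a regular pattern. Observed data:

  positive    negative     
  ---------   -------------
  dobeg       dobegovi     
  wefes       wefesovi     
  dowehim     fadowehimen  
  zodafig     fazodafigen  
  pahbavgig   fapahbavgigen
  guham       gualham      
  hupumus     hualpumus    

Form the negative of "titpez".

dobeg and zodafig both end in -g yet inflect differently (dobegovi, fazodafigen), so the final letter is not what conditions the rule; the last vowel is.
"titpez" has last vowel 'e'. The stems whose last vowel is 'e' (dobeg → dobegovi, wefes → wefesovi) add -ovi.
So titpez → titpezovi.

titpezovi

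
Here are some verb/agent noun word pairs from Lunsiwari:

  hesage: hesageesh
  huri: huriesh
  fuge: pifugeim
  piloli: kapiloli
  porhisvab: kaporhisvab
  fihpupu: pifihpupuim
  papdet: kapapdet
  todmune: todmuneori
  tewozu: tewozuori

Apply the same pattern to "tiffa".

tewozu and fihpupu both end in -u yet inflect differently (tewozuori, pifihpupuim), so the final letter is not what conditions the rule; the first letter is.
"tiffa" begins with t-. The stems beginning with t- (tewozu → tewozuori, todmune → todmuneori) add -ori.
The other patterns: stems beginning with f- add pi- … -im around the stem; stems beginning with p- add the prefix ka-; stems beginning with h- add -esh.
So tiffa → tiffaori.

tiffaori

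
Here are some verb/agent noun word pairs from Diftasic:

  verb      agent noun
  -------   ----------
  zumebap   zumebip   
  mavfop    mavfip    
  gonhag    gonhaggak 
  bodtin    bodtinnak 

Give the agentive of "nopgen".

nopgennak

zumebap and gonhag both have last vowel 'a' yet inflect differently (zumebip, gonhaggak), so the last vowel is not what conditions the rule; the final letter is.
"nopgen" ends in -n. The one such stem in the data (bodtin → bodtinnak) doubles the final consonant and adds -ak (as does gonhag), so the same rule applies.
So nopgen → nopgennak.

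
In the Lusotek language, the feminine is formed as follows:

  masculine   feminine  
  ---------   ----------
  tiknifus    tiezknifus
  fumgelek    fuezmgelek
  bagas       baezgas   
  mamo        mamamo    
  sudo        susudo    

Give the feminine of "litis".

"litis" ends in a consonant. The stems ending in a consonant (tiknifus → tiezknifus, bagas → baezgas, fumgelek → fuezmgelek) insert -ez- after the first vowel.
So litis → lieztis.

lieztis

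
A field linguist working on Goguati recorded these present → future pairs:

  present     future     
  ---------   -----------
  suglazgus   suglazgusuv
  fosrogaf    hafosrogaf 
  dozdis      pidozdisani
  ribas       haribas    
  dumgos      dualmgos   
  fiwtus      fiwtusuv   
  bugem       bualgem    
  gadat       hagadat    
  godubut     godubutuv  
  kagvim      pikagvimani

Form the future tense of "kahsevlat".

hakahsevlat

gadat and godubut both end in -t yet inflect differently (hagadat, godubutuv), so the final letter is not what conditions the rule; the last vowel is.
"kahsevlat" has last vowel 'a'. The stems whose last vowel is 'a' (ribas → haribas, fosrogaf → hafosrogaf, gadat → hagadat) add the prefix ha-.
The other patterns: stems whose last vowel is 'u' add -uv; stems whose last vowel is 'i' add pi- … -ani around the stem; stems whose last vowel is 'e' or 'o' insert -al- after the first vowel.
So kahsevlat → hakahsevlat.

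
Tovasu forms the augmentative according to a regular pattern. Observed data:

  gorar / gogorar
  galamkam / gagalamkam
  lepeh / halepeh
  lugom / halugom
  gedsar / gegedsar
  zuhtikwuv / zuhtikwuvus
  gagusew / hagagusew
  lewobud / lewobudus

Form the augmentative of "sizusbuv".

"sizusbuv" has last vowel 'u'. The stems whose last vowel is 'u' (lewobud → lewobudus, zuhtikwuv → zuhtikwuvus) add -us.
So sizusbuv → sizusbuvus.

sizusbuvus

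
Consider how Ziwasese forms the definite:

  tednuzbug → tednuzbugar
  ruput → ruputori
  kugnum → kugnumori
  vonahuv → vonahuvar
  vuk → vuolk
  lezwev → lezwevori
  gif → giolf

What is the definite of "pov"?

lezwev and vonahuv both end in -v yet inflect differently (lezwevori, vonahuvar), so the final letter is not what conditions the rule; the number of vowels is.
"pov" has 1 vowel. The stems with 1 vowel (vuk → vuolk, gif → giolf) insert -ol- after the first vowel.
The other patterns: stems with 2 vowels add -ori; stems with 3 vowels add -ar.
So pov → poolv.

poolv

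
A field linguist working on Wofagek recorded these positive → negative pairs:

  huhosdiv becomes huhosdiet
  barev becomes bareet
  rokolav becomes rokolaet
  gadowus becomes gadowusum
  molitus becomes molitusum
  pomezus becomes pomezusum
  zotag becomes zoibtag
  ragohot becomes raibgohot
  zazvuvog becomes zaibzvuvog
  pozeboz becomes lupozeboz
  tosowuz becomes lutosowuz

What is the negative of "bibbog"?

biibbbog

rokolav and zotag both have last vowel 'a' yet inflect differently (rokolaet, zoibtag), so the last vowel is not what conditions the rule; the final letter is.
"bibbog" ends in -g. The stems ending in -g (zotag → zoibtag, zazvuvog → zaibzvuvog) insert -ib- after the first vowel.
So bibbog → biibbbog.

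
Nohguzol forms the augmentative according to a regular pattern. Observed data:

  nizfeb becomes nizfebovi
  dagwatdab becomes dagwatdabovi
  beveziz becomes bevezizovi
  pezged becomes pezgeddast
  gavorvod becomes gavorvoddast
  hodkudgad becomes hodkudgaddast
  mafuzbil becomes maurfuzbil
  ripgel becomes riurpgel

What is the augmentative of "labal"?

laurbal

nizfeb and pezged both have last vowel 'e' yet inflect differently (nizfebovi, pezgeddast), so the last vowel is not what conditions the rule; the final letter is.
"labal" ends in -l. The stems ending in -l (mafuzbil → maurfuzbil, ripgel → riurpgel) insert -ur- after the first vowel.
The other patterns: stems ending in -b or -z add -ovi; stems ending in -d double the final consonant and add -ast.
So labal → laurbal.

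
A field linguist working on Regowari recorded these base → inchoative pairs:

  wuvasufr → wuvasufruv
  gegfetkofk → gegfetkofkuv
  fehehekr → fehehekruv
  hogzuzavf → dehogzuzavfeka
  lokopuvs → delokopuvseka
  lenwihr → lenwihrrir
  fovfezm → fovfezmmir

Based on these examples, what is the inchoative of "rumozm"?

rumozmmir

"rumozm" has second-to-last letter 'z'. The one such stem in the data (fovfezm → fovfezmmir) doubles the final consonant and adds -ir (as does lenwihr), so the same rule applies.
The other patterns: stems whose second-to-last letter is 'f' or 'k' add -uv; stems whose second-to-last letter is 'v' add de- … -eka around the stem.
So rumozm → rumozmmir.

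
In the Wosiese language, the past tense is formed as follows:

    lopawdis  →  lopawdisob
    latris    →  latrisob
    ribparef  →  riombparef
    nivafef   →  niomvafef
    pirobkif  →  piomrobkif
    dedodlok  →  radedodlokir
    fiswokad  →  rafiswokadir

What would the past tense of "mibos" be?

mibosob

lopawdis and pirobkif both have last vowel 'i' yet inflect differently (lopawdisob, piomrobkif), so the last vowel is not what conditions the rule; the final letter is.
"mibos" ends in -s. The stems ending in -s (lopawdis → lopawdisob, latris → latrisob) add -ob.
The other patterns: stems ending in -f insert -om- after the first vowel; stems ending in -d or -k add ra- … -ir around the stem.
So mibos → mibosob.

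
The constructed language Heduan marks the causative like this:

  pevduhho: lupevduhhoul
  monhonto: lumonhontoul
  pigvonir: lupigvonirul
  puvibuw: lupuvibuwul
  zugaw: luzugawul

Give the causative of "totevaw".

lutotevawul

Every pair shown (pevduhho → lupevduhhoul, monhonto → lumonhontoul, pigvonir → lupigvonirul, …) follows the same rule: add lu- … -ul around the stem.
So totevaw → lutotevawul.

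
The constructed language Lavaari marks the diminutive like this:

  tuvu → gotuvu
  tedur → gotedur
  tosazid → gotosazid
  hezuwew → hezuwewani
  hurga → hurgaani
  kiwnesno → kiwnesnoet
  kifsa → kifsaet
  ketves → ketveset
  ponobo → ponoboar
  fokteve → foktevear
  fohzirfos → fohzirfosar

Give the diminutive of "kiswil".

kiswilet

hurga and kifsa both end in -a yet inflect differently (hurgaani, kifsaet), so the final letter is not what conditions the rule; the first letter is.
"kiswil" begins with k-. The stems beginning with k- (kiwnesno → kiwnesnoet, kifsa → kifsaet, ketves → ketveset) add -et.
The other patterns: stems beginning with t- add the prefix go-; stems beginning with h- add -ani; stems beginning with f- or p- add -ar.
So kiswil → kiswilet.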